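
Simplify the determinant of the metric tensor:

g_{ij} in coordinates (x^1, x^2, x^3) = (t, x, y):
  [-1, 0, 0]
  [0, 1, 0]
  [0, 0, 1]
Diagonal metric: det(g) = g_{11}·g_{22}·g_{33}
= (-1)·(1)·(1)
det(g) = -1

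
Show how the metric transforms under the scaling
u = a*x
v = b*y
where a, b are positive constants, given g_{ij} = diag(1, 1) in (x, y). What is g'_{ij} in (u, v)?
Invert the transformation: x = u/a, y = v/b
g'_{ij} = (∂x^k/∂x'^i)(∂x^l/∂x'^j) g_{kl}; with g_{kl} = δ_{kl} this is Σ_k (∂x^k/∂x'^i)(∂x^k/∂x'^j).
Jacobian: ∂x/∂u = 1/a, ∂x/∂v = 0, ∂y/∂u = 0, ∂y/∂v = 1/b
g'_{uu} = (1/a)(1/a) + (0)(0) = 1/a^2
g'_{uv} = (1/a)(0) + (0)(1/b) = 0
g'_{vv} = (0)(0) + (1/b)(1/b) = 1/b^2
g'_{ij} = diag(1/a^2, 1/b^2)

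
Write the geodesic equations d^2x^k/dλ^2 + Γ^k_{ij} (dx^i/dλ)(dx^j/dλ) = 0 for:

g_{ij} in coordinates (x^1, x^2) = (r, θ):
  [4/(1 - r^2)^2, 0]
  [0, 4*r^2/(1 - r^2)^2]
Geodesic equation: d^2x^k/dλ^2 + Γ^k_{ij} (dx^i/dλ)(dx^j/dλ) = 0.
Non-zero Christoffel symbols:
Γ^r_{r r} = 2*r/(1 - r^2)
Γ^r_{θ θ} = (r^3 + r)/(r^2 - 1)
Γ^θ_{r θ} = (-r^2 - 1)/(r^3 - r)
Substituting (the symmetric pair Γ^k_{ij}, Γ^k_{ji} combines into a factor 2):
d^2r/dλ^2 + (2*r/(1 - r^2)) (dr/dλ)^2 + ((r^3 + r)/(r^2 - 1)) (dθ/dλ)^2 = 0
d^2θ/dλ^2 + ((-2*r^2 - 2)/(r^3 - r)) (dr/dλ)(dθ/dλ) = 0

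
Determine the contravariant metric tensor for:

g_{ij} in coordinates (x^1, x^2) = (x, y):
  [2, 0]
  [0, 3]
The metric is diagonal, so g^{ij} is diagonal with entries 1/g_{ii}: diag(1/2, 1/3).
g^{ij}:
  [1/2, 0]
  [0, 1/3]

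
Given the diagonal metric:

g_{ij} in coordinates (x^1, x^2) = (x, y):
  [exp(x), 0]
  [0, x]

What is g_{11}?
With x^1 = x, x^2 = y, g_{11} = g_{xx} is the row-1, column-1 entry of the matrix.
g_{11} = exp(x)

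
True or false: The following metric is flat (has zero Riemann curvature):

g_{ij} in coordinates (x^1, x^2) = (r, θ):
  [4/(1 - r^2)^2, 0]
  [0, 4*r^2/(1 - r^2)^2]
Non-zero Christoffel symbols:
Γ^r_{r r} = 2*r/(1 - r^2)
Γ^r_{θ θ} = (r^3 + r)/(r^2 - 1)
Γ^θ_{r θ} = (-r^2 - 1)/(r^3 - r)
Ricci tensor: R_{rr} = -4/(r^2 - 1)^2, R_{rθ} = 0, R_{θθ} = -4*r^2/(r^2 - 1)^2
The Ricci tensor is non-zero, so the Riemann tensor is non-zero: not flat.
False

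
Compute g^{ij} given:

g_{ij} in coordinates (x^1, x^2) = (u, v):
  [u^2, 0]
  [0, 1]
The metric is diagonal, so g^{ij} is diagonal with entries 1/g_{ii}: diag(1/(u^2), 1).
g^{ij}:
  [1/u^2, 0]
  [0, 1]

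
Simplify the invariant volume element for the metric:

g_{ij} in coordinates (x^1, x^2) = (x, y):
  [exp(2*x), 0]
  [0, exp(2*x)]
det(g) = exp(4*x)
√|det(g)| = exp(2*x)
Volume element: dV = exp(2*x) dx dy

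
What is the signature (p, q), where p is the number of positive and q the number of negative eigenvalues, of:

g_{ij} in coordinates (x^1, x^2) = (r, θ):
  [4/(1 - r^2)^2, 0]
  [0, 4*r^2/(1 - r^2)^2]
The metric is diagonal, so its eigenvalues are the diagonal entries: 4/(1 - r^2)^2, 4*r^2/(1 - r^2)^2 (at a generic point, where coordinate-dependent entries are positive).
2 positive, 0 negative.
(2, 0) - Riemannian (positive definite)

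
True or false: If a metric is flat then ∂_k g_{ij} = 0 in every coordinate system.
Flatness means R^i_{jkl} = 0; the components can still vary, e.g. the flat plane in polar coordinates has g_{θθ} = r^2.
False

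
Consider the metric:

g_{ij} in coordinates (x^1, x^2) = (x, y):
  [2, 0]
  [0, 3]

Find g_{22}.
With x^1 = x, x^2 = y, g_{22} = g_{yy} is the row-2, column-2 entry of the matrix.
g_{22} = 3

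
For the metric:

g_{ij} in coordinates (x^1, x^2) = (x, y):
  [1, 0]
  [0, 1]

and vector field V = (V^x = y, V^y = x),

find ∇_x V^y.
All Christoffel symbols are zero.
∇_x V^y = ∂_x V^y + Γ^y_{x j} V^j
  = (1) + (0)(y) + (0)(x)
  = 1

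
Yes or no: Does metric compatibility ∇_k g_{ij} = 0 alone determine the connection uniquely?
One also needs vanishing torsion; metric compatibility plus torsion-freeness singles out the Levi-Civita connection.
No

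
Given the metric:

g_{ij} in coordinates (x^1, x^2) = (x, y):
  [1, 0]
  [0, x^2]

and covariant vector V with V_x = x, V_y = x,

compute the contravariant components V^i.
Inverse metric (diagonal): g^{xx} = 1, g^{yy} = 1/x^2
V^i = g^{ij} V_j:
V^x = (1)(x) + (0)(x) = x
V^y = (0)(x) + (1/x^2)(x) = 1/x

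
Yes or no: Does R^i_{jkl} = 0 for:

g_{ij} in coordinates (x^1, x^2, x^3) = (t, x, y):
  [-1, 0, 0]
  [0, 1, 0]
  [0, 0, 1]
All metric components are constant, so every Christoffel symbol vanishes and R^i_{jkl} = 0.
Yes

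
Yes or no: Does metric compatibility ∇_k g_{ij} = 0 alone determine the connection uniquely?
One also needs vanishing torsion; metric compatibility plus torsion-freeness singles out the Levi-Civita connection.
No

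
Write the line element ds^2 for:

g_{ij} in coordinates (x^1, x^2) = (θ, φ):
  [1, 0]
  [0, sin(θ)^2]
ds^2 = g_{ij} dx^i dx^j; only the non-zero components contribute.
ds^2 = dθ^2 + sin(θ)^2 dφ^2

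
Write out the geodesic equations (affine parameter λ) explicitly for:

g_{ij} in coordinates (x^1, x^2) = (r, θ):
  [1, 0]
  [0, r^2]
Geodesic equation: d^2x^k/dλ^2 + Γ^k_{ij} (dx^i/dλ)(dx^j/dλ) = 0.
Non-zero Christoffel symbols:
Γ^r_{θ θ} = -r
Γ^θ_{r θ} = 1/r
Substituting (the symmetric pair Γ^k_{ij}, Γ^k_{ji} combines into a factor 2):
d^2r/dλ^2 - r (dθ/dλ)^2 = 0
d^2θ/dλ^2 + (2/r) (dr/dλ)(dθ/dλ) = 0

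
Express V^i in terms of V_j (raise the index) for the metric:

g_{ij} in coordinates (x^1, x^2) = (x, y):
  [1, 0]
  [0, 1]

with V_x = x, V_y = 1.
Inverse metric (diagonal): g^{xx} = 1, g^{yy} = 1
V^i = g^{ij} V_j:
V^x = (1)(x) + (0)(1) = x
V^y = (0)(x) + (1)(1) = 1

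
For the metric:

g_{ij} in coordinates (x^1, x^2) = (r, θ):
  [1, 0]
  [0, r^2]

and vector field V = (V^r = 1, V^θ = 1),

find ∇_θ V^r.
Non-zero Christoffel symbols:
Γ^r_{θ θ} = -r
Γ^θ_{r θ} = 1/r
∇_θ V^r = ∂_θ V^r + Γ^r_{θ j} V^j
  = (0) + (0)(1) + (-r)(1)
  = -r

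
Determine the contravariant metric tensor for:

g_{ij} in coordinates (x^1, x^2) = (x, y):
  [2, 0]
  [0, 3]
The metric is diagonal, so g^{ij} is diagonal with entries 1/g_{ii}: diag(1/2, 1/3).
g^{ij}:
  [1/2, 0]
  [0, 1/3]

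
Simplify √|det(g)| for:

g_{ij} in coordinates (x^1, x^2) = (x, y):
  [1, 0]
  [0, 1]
det(g) = 1
√|det(g)| = 1
Volume element: dV = 1 dx dy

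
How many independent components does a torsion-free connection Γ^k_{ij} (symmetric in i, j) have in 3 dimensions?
Γ^k_{ij} has n choices for the upper index and n(n+1)/2 independent symmetric lower index pairs.
Total = 3 × 3×4/2 = 3 × 6 = 18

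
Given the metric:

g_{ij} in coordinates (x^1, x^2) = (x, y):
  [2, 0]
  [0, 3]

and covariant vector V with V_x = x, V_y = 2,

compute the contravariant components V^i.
Inverse metric (diagonal): g^{xx} = 1/2, g^{yy} = 1/3
V^i = g^{ij} V_j:
V^x = (1/2)(x) + (0)(2) = x/2
V^y = (0)(x) + (1/3)(2) = 2/3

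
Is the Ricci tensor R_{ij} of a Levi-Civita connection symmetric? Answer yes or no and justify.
R_{ij} = R^k_{ikj}; the pair symmetry R_{kilj} = R_{ljki} gives R_{ij} = R_{ji}.
Yes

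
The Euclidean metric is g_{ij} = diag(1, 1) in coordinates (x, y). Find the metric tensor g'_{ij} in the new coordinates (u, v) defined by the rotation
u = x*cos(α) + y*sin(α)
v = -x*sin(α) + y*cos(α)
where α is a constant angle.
Invert the transformation: x = u*cos(α) - v*sin(α), y = u*sin(α) + v*cos(α)
g'_{ij} = (∂x^k/∂x'^i)(∂x^l/∂x'^j) g_{kl}; with g_{kl} = δ_{kl} this is Σ_k (∂x^k/∂x'^i)(∂x^k/∂x'^j).
Jacobian: ∂x/∂u = cos(α), ∂x/∂v = -sin(α), ∂y/∂u = sin(α), ∂y/∂v = cos(α)
g'_{uu} = (cos(α))(cos(α)) + (sin(α))(sin(α)) = 1
g'_{uv} = (cos(α))(-sin(α)) + (sin(α))(cos(α)) = 0
g'_{vv} = (-sin(α))(-sin(α)) + (cos(α))(cos(α)) = 1
g'_{ij} = diag(1, 1)
The Euclidean metric is invariant under rotations.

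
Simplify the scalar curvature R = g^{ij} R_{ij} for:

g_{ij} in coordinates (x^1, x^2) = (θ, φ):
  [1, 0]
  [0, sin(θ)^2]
Non-zero Christoffel symbols (Γ^k_{ij} = Γ^k_{ji}):
Γ^θ_{φ φ} = -sin(2*θ)/2
Γ^φ_{θ φ} = 1/tan(θ)
Ricci tensor (R_{ij} = R^k_{ikj}): R_{θθ} = 1, R_{θφ} = 0, R_{φφ} = sin(θ)^2
Inverse metric: g^{θθ} = 1, g^{φφ} = 1/sin(θ)^2
R = g^{ij} R_{ij} = (1)(1) + (1/sin(θ)^2)(sin(θ)^2) = 2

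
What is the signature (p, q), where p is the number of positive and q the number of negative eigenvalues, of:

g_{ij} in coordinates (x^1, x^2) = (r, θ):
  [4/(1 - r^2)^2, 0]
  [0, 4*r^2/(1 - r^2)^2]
The metric is diagonal, so its eigenvalues are the diagonal entries: 4/(1 - r^2)^2, 4*r^2/(1 - r^2)^2 (at a generic point, where coordinate-dependent entries are positive).
2 positive, 0 negative.
(2, 0) - Riemannian (positive definite)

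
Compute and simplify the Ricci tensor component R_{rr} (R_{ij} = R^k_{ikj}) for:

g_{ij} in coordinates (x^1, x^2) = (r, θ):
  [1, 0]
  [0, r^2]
Non-zero Christoffel symbols (Γ^k_{ij} = Γ^k_{ji}):
Γ^r_{θ θ} = -r
Γ^θ_{r θ} = 1/r
R^r_{r r r} = 0 (a repeated index in an antisymmetric pair)
R^θ_{r θ r} = ∂_θ Γ^θ_{r r} - ∂_r Γ^θ_{r θ} + Γ^θ_{θ m} Γ^m_{r r} - Γ^θ_{r m} Γ^m_{r θ}
  = (0) - (-1/r^2) + (0) - (1/r^2) = 0
R_{rr} = R^r_{r r r} + R^θ_{r θ r} = (0) + (0) = 0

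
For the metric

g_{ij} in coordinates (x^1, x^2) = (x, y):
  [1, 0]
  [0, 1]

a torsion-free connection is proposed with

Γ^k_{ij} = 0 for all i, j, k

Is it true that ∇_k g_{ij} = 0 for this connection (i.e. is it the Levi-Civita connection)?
Using ∇_k g_{ij} = ∂_k g_{ij} - Γ^m_{ki} g_{mj} - Γ^m_{kj} g_{im}:
e.g. ∇_x g_{xy} = (0) - (0) - (0) = 0
Every component ∇_k g_{ij} vanishes: the connection is metric compatible.
Yes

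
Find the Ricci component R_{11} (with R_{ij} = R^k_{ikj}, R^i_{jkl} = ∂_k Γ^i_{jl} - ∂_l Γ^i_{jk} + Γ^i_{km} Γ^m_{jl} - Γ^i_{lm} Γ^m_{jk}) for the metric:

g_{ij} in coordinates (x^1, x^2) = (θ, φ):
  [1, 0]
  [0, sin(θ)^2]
Non-zero Christoffel symbols (Γ^k_{ij} = Γ^k_{ji}):
Γ^θ_{φ φ} = -sin(2*θ)/2
Γ^φ_{θ φ} = 1/tan(θ)
R^θ_{θ θ θ} = 0 (a repeated index in an antisymmetric pair)
R^φ_{θ φ θ} = ∂_φ Γ^φ_{θ θ} - ∂_θ Γ^φ_{θ φ} + Γ^φ_{φ m} Γ^m_{θ θ} - Γ^φ_{θ m} Γ^m_{θ φ}
  = (0) - (-1/sin(θ)^2) + (0) - (1/tan(θ)^2) = 1
R_{θθ} = R^θ_{θ θ θ} + R^φ_{θ φ θ} = (0) + (1) = 1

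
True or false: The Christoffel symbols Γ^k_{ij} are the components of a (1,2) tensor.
Under a change of coordinates Γ picks up an inhomogeneous term ∂²x/∂x'∂x'; e.g. Γ = 0 in Cartesian coordinates but Γ^r_{θθ} = -r in polar coordinates on the same flat plane.
False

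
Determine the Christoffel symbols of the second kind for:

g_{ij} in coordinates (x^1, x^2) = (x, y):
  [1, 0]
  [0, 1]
Using Γ^k_{ij} = (1/2) g^{km} (∂_i g_{mj} + ∂_j g_{mi} - ∂_m g_{ij}); the metric is diagonal, so only the m = k term contributes.
Every metric component is constant, so all ∂_m g_{ij} = 0 and every Christoffel symbol vanishes.
All Christoffel symbols are zero.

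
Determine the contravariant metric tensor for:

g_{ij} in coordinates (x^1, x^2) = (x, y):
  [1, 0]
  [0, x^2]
The metric is diagonal, so g^{ij} is diagonal with entries 1/g_{ii}: diag(1, 1/(x^2)).
g^{ij}:
  [1, 0]
  [0, 1/x^2]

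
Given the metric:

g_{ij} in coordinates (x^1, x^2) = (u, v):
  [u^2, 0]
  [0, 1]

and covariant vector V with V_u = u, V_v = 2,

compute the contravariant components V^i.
Inverse metric (diagonal): g^{uu} = 1/u^2, g^{vv} = 1
V^i = g^{ij} V_j:
V^u = (1/u^2)(u) + (0)(2) = 1/u
V^v = (0)(u) + (1)(2) = 2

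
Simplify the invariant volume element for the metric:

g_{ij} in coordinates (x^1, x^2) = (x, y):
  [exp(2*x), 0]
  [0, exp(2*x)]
det(g) = exp(4*x)
√|det(g)| = exp(2*x)
Volume element: dV = exp(2*x) dx dy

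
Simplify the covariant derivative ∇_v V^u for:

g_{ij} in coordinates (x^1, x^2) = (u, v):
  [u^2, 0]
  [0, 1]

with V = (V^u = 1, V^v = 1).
Non-zero Christoffel symbols:
Γ^u_{u u} = 1/u
∇_v V^u = ∂_v V^u + Γ^u_{v j} V^j
  = (0) + (0)(1) + (0)(1)
  = 0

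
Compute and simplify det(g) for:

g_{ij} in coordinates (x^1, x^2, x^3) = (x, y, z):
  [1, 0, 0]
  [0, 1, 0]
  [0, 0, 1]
Diagonal metric: det(g) = g_{11}·g_{22}·g_{33}
= (1)·(1)·(1)
det(g) = 1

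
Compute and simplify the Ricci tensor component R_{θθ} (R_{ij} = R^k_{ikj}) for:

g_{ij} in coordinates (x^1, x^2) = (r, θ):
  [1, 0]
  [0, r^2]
Non-zero Christoffel symbols (Γ^k_{ij} = Γ^k_{ji}):
Γ^r_{θ θ} = -r
Γ^θ_{r θ} = 1/r
R^r_{θ r θ} = ∂_r Γ^r_{θ θ} - ∂_θ Γ^r_{θ r} + Γ^r_{r m} Γ^m_{θ θ} - Γ^r_{θ m} Γ^m_{θ r}
  = (-1) - (0) + (0) - (-1) = 0
R^θ_{θ θ θ} = 0 (a repeated index in an antisymmetric pair)
R_{θθ} = R^r_{θ r θ} + R^θ_{θ θ θ} = (0) + (0) = 0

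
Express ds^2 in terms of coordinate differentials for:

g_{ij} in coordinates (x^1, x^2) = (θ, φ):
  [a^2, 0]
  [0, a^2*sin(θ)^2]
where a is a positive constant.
ds^2 = g_{ij} dx^i dx^j; only the non-zero components contribute.
ds^2 = a^2 dθ^2 + a^2*sin(θ)^2 dφ^2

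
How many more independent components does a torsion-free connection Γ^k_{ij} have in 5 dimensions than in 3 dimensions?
Independent components in n dimensions: n × n(n+1)/2 = n^2(n+1)/2.
5D: 5 × 15 = 75
3D: 3 × 6 = 18
Difference = 75 - 18 = 57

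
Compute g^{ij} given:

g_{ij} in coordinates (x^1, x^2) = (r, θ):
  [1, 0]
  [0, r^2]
The metric is diagonal, so g^{ij} is diagonal with entries 1/g_{ii}: diag(1, 1/(r^2)).
g^{ij}:
  [1, 0]
  [0, 1/r^2]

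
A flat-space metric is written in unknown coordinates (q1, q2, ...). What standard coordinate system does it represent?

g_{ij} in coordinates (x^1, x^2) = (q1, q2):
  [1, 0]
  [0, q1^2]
The line element ds^2 = dq1^2 + q1^2 dq2^2 is dr^2 + r^2 dθ^2 with q1 = r, q2 = θ.
polar coordinates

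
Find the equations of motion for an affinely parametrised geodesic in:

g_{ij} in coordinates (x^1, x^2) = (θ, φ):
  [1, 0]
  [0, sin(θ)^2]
Geodesic equation: d^2x^k/dλ^2 + Γ^k_{ij} (dx^i/dλ)(dx^j/dλ) = 0.
Non-zero Christoffel symbols:
Γ^θ_{φ φ} = -sin(2*θ)/2
Γ^φ_{θ φ} = 1/tan(θ)
Substituting (the symmetric pair Γ^k_{ij}, Γ^k_{ji} combines into a factor 2):
d^2θ/dλ^2 - (sin(2*θ)/2) (dφ/dλ)^2 = 0
d^2φ/dλ^2 + (2/tan(θ)) (dθ/dλ)(dφ/dλ) = 0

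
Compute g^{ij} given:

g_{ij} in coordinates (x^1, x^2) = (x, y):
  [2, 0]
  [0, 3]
The metric is diagonal, so g^{ij} is diagonal with entries 1/g_{ii}: diag(1/2, 1/3).
g^{ij}:
  [1/2, 0]
  [0, 1/3]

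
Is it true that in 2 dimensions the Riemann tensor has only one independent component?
The number of independent components is n^2(n^2-1)/12 = 4·3/12 = 1 for n = 2 (e.g. R_{1212}).
Yes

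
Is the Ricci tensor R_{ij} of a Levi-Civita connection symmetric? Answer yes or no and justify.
R_{ij} = R^k_{ikj}; the pair symmetry R_{kilj} = R_{ljki} gives R_{ij} = R_{ji}.
Yes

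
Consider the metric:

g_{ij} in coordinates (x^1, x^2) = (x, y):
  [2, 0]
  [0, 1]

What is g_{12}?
With x^1 = x, x^2 = y, g_{12} = g_{xy} is the row-1, column-2 entry of the matrix.
g_{12} = 0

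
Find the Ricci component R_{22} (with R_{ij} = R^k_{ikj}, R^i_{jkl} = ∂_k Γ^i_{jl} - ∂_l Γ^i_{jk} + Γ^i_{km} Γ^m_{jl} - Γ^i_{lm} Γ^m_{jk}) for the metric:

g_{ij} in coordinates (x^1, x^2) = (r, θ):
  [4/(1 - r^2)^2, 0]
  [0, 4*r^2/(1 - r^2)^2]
Non-zero Christoffel symbols (Γ^k_{ij} = Γ^k_{ji}):
Γ^r_{r r} = 2*r/(1 - r^2)
Γ^r_{θ θ} = (r^3 + r)/(r^2 - 1)
Γ^θ_{r θ} = (-r^2 - 1)/(r^3 - r)
R^r_{θ r θ} = ∂_r Γ^r_{θ θ} - ∂_θ Γ^r_{θ r} + Γ^r_{r m} Γ^m_{θ θ} - Γ^r_{θ m} Γ^m_{θ r}
  = ((r^4 - 4*r^2 - 1)/(r^2 - 1)^2) - (0) + (-2*r^2*(r^2 + 1)/(r^2 - 1)^2) - (-(r^2 + 1)^2/(r^2 - 1)^2) = -4*r^2/(r^2 - 1)^2
R^θ_{θ θ θ} = 0 (a repeated index in an antisymmetric pair)
R_{θθ} = R^r_{θ r θ} + R^θ_{θ θ θ} = (-4*r^2/(r^2 - 1)^2) + (0) = -4*r^2/(r^2 - 1)^2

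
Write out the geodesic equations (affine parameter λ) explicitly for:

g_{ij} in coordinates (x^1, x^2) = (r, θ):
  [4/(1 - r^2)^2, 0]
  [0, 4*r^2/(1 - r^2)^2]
Geodesic equation: d^2x^k/dλ^2 + Γ^k_{ij} (dx^i/dλ)(dx^j/dλ) = 0.
Non-zero Christoffel symbols:
Γ^r_{r r} = 2*r/(1 - r^2)
Γ^r_{θ θ} = (r^3 + r)/(r^2 - 1)
Γ^θ_{r θ} = (-r^2 - 1)/(r^3 - r)
Substituting (the symmetric pair Γ^k_{ij}, Γ^k_{ji} combines into a factor 2):
d^2r/dλ^2 + (2*r/(1 - r^2)) (dr/dλ)^2 + ((r^3 + r)/(r^2 - 1)) (dθ/dλ)^2 = 0
d^2θ/dλ^2 + ((-2*r^2 - 2)/(r^3 - r)) (dr/dλ)(dθ/dλ) = 0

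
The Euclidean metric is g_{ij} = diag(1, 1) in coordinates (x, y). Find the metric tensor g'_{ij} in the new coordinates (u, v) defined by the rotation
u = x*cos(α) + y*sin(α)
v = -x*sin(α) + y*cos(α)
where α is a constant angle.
Invert the transformation: x = u*cos(α) - v*sin(α), y = u*sin(α) + v*cos(α)
g'_{ij} = (∂x^k/∂x'^i)(∂x^l/∂x'^j) g_{kl}; with g_{kl} = δ_{kl} this is Σ_k (∂x^k/∂x'^i)(∂x^k/∂x'^j).
Jacobian: ∂x/∂u = cos(α), ∂x/∂v = -sin(α), ∂y/∂u = sin(α), ∂y/∂v = cos(α)
g'_{uu} = (cos(α))(cos(α)) + (sin(α))(sin(α)) = 1
g'_{uv} = (cos(α))(-sin(α)) + (sin(α))(cos(α)) = 0
g'_{vv} = (-sin(α))(-sin(α)) + (cos(α))(cos(α)) = 1
g'_{ij} = diag(1, 1)
The Euclidean metric is invariant under rotations.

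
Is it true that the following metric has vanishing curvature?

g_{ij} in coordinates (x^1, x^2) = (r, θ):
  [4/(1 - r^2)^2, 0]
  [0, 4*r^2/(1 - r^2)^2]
Non-zero Christoffel symbols:
Γ^r_{r r} = 2*r/(1 - r^2)
Γ^r_{θ θ} = (r^3 + r)/(r^2 - 1)
Γ^θ_{r θ} = (-r^2 - 1)/(r^3 - r)
Ricci tensor: R_{rr} = -4/(r^2 - 1)^2, R_{rθ} = 0, R_{θθ} = -4*r^2/(r^2 - 1)^2
The Ricci tensor is non-zero, so the Riemann tensor is non-zero: not flat.
No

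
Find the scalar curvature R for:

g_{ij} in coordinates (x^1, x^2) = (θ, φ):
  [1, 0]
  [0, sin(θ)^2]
Non-zero Christoffel symbols (Γ^k_{ij} = Γ^k_{ji}):
Γ^θ_{φ φ} = -sin(2*θ)/2
Γ^φ_{θ φ} = 1/tan(θ)
Ricci tensor (R_{ij} = R^k_{ikj}): R_{θθ} = 1, R_{θφ} = 0, R_{φφ} = sin(θ)^2
Inverse metric: g^{θθ} = 1, g^{φφ} = 1/sin(θ)^2
R = g^{ij} R_{ij} = (1)(1) + (1/sin(θ)^2)(sin(θ)^2) = 2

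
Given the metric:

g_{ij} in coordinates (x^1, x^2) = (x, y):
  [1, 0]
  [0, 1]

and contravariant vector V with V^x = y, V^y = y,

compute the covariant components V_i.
V_i = g_{ij} V^j:
V_x = (1)(y) + (0)(y) = y
V_y = (0)(y) + (1)(y) = y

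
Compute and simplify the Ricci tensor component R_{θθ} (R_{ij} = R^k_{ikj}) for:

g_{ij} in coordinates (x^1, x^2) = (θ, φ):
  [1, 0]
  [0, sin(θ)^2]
Non-zero Christoffel symbols (Γ^k_{ij} = Γ^k_{ji}):
Γ^θ_{φ φ} = -sin(2*θ)/2
Γ^φ_{θ φ} = 1/tan(θ)
R^θ_{θ θ θ} = 0 (a repeated index in an antisymmetric pair)
R^φ_{θ φ θ} = ∂_φ Γ^φ_{θ θ} - ∂_θ Γ^φ_{θ φ} + Γ^φ_{φ m} Γ^m_{θ θ} - Γ^φ_{θ m} Γ^m_{θ φ}
  = (0) - (-1/sin(θ)^2) + (0) - (1/tan(θ)^2) = 1
R_{θθ} = R^θ_{θ θ θ} + R^φ_{θ φ θ} = (0) + (1) = 1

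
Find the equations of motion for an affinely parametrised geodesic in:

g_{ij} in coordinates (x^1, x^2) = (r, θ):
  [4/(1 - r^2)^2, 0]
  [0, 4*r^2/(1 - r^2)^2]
Geodesic equation: d^2x^k/dλ^2 + Γ^k_{ij} (dx^i/dλ)(dx^j/dλ) = 0.
Non-zero Christoffel symbols:
Γ^r_{r r} = 2*r/(1 - r^2)
Γ^r_{θ θ} = (r^3 + r)/(r^2 - 1)
Γ^θ_{r θ} = (-r^2 - 1)/(r^3 - r)
Substituting (the symmetric pair Γ^k_{ij}, Γ^k_{ji} combines into a factor 2):
d^2r/dλ^2 + (2*r/(1 - r^2)) (dr/dλ)^2 + ((r^3 + r)/(r^2 - 1)) (dθ/dλ)^2 = 0
d^2θ/dλ^2 + ((-2*r^2 - 2)/(r^3 - r)) (dr/dλ)(dθ/dλ) = 0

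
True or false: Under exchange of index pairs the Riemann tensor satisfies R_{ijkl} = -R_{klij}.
The pair-exchange symmetry has a plus sign: R_{ijkl} = +R_{klij}.
False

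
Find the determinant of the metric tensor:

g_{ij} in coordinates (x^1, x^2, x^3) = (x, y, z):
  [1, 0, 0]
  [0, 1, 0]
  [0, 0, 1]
Diagonal metric: det(g) = g_{11}·g_{22}·g_{33}
= (1)·(1)·(1)
det(g) = 1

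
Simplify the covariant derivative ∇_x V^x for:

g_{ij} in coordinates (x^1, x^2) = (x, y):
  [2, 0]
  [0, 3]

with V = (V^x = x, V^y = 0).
All Christoffel symbols are zero.
∇_x V^x = ∂_x V^x + Γ^x_{x j} V^j
  = (1) + (0)(x) + (0)(0)
  = 1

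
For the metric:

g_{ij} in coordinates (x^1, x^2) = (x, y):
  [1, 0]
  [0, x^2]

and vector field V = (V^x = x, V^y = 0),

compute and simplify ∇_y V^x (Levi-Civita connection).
Non-zero Christoffel symbols:
Γ^x_{y y} = -x
Γ^y_{x y} = 1/x
∇_y V^x = ∂_y V^x + Γ^x_{y j} V^j
  = (0) + (0)(x) + (-x)(0)
  = 0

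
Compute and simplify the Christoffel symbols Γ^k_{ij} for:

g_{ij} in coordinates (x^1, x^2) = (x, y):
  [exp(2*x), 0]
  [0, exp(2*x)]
Using Γ^k_{ij} = (1/2) g^{km} (∂_i g_{mj} + ∂_j g_{mi} - ∂_m g_{ij}); the metric is diagonal, so only the m = k term contributes.
Non-zero symbols (using the symmetry Γ^k_{ij} = Γ^k_{ji}):
Γ^x_{x x} = (1/2) g^{xx} (∂_x g_{xx} + ∂_x g_{xx} - ∂_x g_{xx}) = (1/2)(exp(-2*x))((2*exp(2*x)) + (2*exp(2*x)) - (2*exp(2*x))) = 1
Γ^x_{y y} = (1/2) g^{xx} (∂_y g_{xy} + ∂_y g_{xy} - ∂_x g_{yy}) = (1/2)(exp(-2*x))((0) + (0) - (2*exp(2*x))) = -1
Γ^y_{x y} = (1/2) g^{yy} (∂_x g_{yy} + ∂_y g_{yx} - ∂_y g_{xy}) = (1/2)(exp(-2*x))((2*exp(2*x)) + (0) - (0)) = 1
All other Christoffel symbols are zero.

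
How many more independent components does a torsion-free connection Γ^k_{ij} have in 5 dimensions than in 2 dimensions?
Independent components in n dimensions: n × n(n+1)/2 = n^2(n+1)/2.
5D: 5 × 15 = 75
2D: 2 × 3 = 6
Difference = 75 - 6 = 69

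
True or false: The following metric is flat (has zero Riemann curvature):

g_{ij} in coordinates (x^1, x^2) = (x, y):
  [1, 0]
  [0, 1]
All metric components are constant, so every Christoffel symbol vanishes and R^i_{jkl} = 0.
True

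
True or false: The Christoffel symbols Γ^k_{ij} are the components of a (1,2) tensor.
Under a change of coordinates Γ picks up an inhomogeneous term ∂²x/∂x'∂x'; e.g. Γ = 0 in Cartesian coordinates but Γ^r_{θθ} = -r in polar coordinates on the same flat plane.
False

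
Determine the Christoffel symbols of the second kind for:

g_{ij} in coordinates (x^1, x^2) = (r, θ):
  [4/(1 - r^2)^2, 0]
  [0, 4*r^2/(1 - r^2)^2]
Using Γ^k_{ij} = (1/2) g^{km} (∂_i g_{mj} + ∂_j g_{mi} - ∂_m g_{ij}); the metric is diagonal, so only the m = k term contributes.
Non-zero symbols (using the symmetry Γ^k_{ij} = Γ^k_{ji}):
Γ^r_{r r} = (1/2) g^{rr} (∂_r g_{rr} + ∂_r g_{rr} - ∂_r g_{rr}) = (1/2)((1 - r^2)^2/4)((16*r/(1 - r^2)^3) + (16*r/(1 - r^2)^3) - (16*r/(1 - r^2)^3)) = 2*r/(1 - r^2)
Γ^r_{θ θ} = (1/2) g^{rr} (∂_θ g_{rθ} + ∂_θ g_{rθ} - ∂_r g_{θθ}) = (1/2)((1 - r^2)^2/4)((0) + (0) - (-8*(r^3 + r)/(r^2 - 1)^3)) = (r^3 + r)/(r^2 - 1)
Γ^θ_{r θ} = (1/2) g^{θθ} (∂_r g_{θθ} + ∂_θ g_{θr} - ∂_θ g_{rθ}) = (1/2)((1 - r^2)^2/(4*r^2))((-8*(r^3 + r)/(r^2 - 1)^3) + (0) - (0)) = (-r^2 - 1)/(r^3 - r)
All other Christoffel symbols are zero.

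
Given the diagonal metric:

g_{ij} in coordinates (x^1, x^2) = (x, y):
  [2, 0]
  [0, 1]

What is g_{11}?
With x^1 = x, x^2 = y, g_{11} = g_{xx} is the row-1, column-1 entry of the matrix.
g_{11} = 2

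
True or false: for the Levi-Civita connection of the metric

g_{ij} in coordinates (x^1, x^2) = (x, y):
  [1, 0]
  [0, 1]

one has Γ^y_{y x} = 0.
Γ^y_{y x} = (1/2) g^{yy} (∂_y g_{yx} + ∂_x g_{yy} - ∂_y g_{yx}) = (1/2)(1)((0) + (0) - (0)) = 0
This equals the proposed value 0.
True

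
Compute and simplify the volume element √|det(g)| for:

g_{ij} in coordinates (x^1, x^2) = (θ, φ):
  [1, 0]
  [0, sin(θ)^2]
det(g) = sin(θ)^2
√|det(g)| = sin(θ) (taking 0 < θ < π so that |sin(θ)| = sin(θ))
Volume element: dV = sin(θ) dθ dφ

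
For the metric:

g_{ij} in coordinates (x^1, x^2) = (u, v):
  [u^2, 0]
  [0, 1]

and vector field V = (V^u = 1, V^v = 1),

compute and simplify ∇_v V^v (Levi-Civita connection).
Non-zero Christoffel symbols:
Γ^u_{u u} = 1/u
∇_v V^v = ∂_v V^v + Γ^v_{v j} V^j
  = (0) + (0)(1) + (0)(1)
  = 0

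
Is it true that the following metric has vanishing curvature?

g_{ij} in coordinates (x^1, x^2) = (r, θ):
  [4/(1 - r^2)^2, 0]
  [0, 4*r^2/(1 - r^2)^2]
Non-zero Christoffel symbols:
Γ^r_{r r} = 2*r/(1 - r^2)
Γ^r_{θ θ} = (r^3 + r)/(r^2 - 1)
Γ^θ_{r θ} = (-r^2 - 1)/(r^3 - r)
Ricci tensor: R_{rr} = -4/(r^2 - 1)^2, R_{rθ} = 0, R_{θθ} = -4*r^2/(r^2 - 1)^2
The Ricci tensor is non-zero, so the Riemann tensor is non-zero: not flat.
No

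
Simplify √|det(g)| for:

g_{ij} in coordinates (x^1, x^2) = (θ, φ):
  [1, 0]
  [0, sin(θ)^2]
det(g) = sin(θ)^2
√|det(g)| = sin(θ) (taking 0 < θ < π so that |sin(θ)| = sin(θ))
Volume element: dV = sin(θ) dθ dφ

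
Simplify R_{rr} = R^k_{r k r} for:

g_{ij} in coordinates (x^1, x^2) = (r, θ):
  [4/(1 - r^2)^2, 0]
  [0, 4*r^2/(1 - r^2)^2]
Non-zero Christoffel symbols (Γ^k_{ij} = Γ^k_{ji}):
Γ^r_{r r} = 2*r/(1 - r^2)
Γ^r_{θ θ} = (r^3 + r)/(r^2 - 1)
Γ^θ_{r θ} = (-r^2 - 1)/(r^3 - r)
R^r_{r r r} = 0 (a repeated index in an antisymmetric pair)
R^θ_{r θ r} = ∂_θ Γ^θ_{r r} - ∂_r Γ^θ_{r θ} + Γ^θ_{θ m} Γ^m_{r r} - Γ^θ_{r m} Γ^m_{r θ}
  = (0) - ((r^4 + 4*r^2 - 1)/(r^3 - r)^2) + (2*(r^2 + 1)/(r^2 - 1)^2) - ((r^2 + 1)^2/(r^3 - r)^2) = -4/(r^2 - 1)^2
R_{rr} = R^r_{r r r} + R^θ_{r θ r} = (0) + (-4/(r^2 - 1)^2) = -4/(r^2 - 1)^2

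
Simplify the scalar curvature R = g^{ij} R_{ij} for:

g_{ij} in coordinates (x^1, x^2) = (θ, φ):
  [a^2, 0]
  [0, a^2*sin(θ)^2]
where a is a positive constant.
Non-zero Christoffel symbols (Γ^k_{ij} = Γ^k_{ji}):
Γ^θ_{φ φ} = -sin(2*θ)/2
Γ^φ_{θ φ} = 1/tan(θ)
Ricci tensor (R_{ij} = R^k_{ikj}): R_{θθ} = 1, R_{θφ} = 0, R_{φφ} = sin(θ)^2
Inverse metric: g^{θθ} = 1/a^2, g^{φφ} = 1/(a^2*sin(θ)^2)
R = g^{ij} R_{ij} = (1/a^2)(1) + (1/(a^2*sin(θ)^2))(sin(θ)^2) = 2/a^2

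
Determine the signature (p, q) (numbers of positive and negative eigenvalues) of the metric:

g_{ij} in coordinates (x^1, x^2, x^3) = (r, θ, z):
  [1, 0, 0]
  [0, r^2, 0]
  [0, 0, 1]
The metric is diagonal, so its eigenvalues are the diagonal entries: 1, r^2, 1 (at a generic point, where coordinate-dependent entries are positive).
3 positive, 0 negative.
(3, 0) - Riemannian (positive definite)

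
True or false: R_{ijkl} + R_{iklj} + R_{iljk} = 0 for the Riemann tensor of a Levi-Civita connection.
This is the first (algebraic) Bianchi identity.
True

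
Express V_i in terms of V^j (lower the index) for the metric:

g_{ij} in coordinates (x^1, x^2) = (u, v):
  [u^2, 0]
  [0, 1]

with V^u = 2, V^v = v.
V_i = g_{ij} V^j:
V_u = (u^2)(2) + (0)(v) = 2*u^2
V_v = (0)(2) + (1)(v) = v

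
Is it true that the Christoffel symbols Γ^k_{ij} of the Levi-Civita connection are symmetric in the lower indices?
The Levi-Civita connection is torsion-free, which is exactly Γ^k_{ij} = Γ^k_{ji}.
Yes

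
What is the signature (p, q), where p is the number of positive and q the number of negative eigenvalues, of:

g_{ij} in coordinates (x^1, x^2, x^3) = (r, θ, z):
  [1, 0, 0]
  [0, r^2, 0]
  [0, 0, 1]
The metric is diagonal, so its eigenvalues are the diagonal entries: 1, r^2, 1 (at a generic point, where coordinate-dependent entries are positive).
3 positive, 0 negative.
(3, 0) - Riemannian (positive definite)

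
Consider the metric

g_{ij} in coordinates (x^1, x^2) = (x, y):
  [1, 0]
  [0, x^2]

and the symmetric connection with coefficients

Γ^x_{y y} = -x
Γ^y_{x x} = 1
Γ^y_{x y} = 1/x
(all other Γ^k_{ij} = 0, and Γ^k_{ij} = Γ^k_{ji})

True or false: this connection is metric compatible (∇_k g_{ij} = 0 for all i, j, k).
Using ∇_k g_{ij} = ∂_k g_{ij} - Γ^m_{ki} g_{mj} - Γ^m_{kj} g_{im}:
∇_x g_{xy} = (0) - (x^2) - (0) = -x^2 ≠ 0
So the connection is not metric compatible (it is not the Levi-Civita connection).
False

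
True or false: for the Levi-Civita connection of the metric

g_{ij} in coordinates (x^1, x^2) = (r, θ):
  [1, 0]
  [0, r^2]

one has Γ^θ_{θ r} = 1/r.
Γ^θ_{θ r} = (1/2) g^{θθ} (∂_θ g_{θr} + ∂_r g_{θθ} - ∂_θ g_{θr}) = (1/2)(1/r^2)((0) + (2*r) - (0)) = 1/r
This equals the proposed value 1/r.
True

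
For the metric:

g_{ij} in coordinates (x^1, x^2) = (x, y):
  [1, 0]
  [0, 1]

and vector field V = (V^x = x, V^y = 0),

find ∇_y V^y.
All Christoffel symbols are zero.
∇_y V^y = ∂_y V^y + Γ^y_{y j} V^j
  = (0) + (0)(x) + (0)(0)
  = 0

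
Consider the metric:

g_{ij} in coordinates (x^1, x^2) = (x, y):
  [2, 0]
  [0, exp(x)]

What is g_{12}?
With x^1 = x, x^2 = y, g_{12} = g_{xy} is the row-1, column-2 entry of the matrix.
g_{12} = 0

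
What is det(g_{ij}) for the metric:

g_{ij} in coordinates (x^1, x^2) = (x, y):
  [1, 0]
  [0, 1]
For a 2×2 metric: det(g) = g_{11}·g_{22} - g_{12}·g_{21}
= (1)·(1) - (0)·(0)
= 1 - 0
det(g) = 1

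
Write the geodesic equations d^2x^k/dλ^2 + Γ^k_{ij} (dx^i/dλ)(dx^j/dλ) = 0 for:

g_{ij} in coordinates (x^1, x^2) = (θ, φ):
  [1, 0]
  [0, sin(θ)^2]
Geodesic equation: d^2x^k/dλ^2 + Γ^k_{ij} (dx^i/dλ)(dx^j/dλ) = 0.
Non-zero Christoffel symbols:
Γ^θ_{φ φ} = -sin(2*θ)/2
Γ^φ_{θ φ} = 1/tan(θ)
Substituting (the symmetric pair Γ^k_{ij}, Γ^k_{ji} combines into a factor 2):
d^2θ/dλ^2 - (sin(2*θ)/2) (dφ/dλ)^2 = 0
d^2φ/dλ^2 + (2/tan(θ)) (dθ/dλ)(dφ/dλ) = 0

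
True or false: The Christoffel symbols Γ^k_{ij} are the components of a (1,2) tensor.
Under a change of coordinates Γ picks up an inhomogeneous term ∂²x/∂x'∂x'; e.g. Γ = 0 in Cartesian coordinates but Γ^r_{θθ} = -r in polar coordinates on the same flat plane.
False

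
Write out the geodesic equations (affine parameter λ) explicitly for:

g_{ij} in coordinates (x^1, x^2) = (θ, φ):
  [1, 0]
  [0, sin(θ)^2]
Geodesic equation: d^2x^k/dλ^2 + Γ^k_{ij} (dx^i/dλ)(dx^j/dλ) = 0.
Non-zero Christoffel symbols:
Γ^θ_{φ φ} = -sin(2*θ)/2
Γ^φ_{θ φ} = 1/tan(θ)
Substituting (the symmetric pair Γ^k_{ij}, Γ^k_{ji} combines into a factor 2):
d^2θ/dλ^2 - (sin(2*θ)/2) (dφ/dλ)^2 = 0
d^2φ/dλ^2 + (2/tan(θ)) (dθ/dλ)(dφ/dλ) = 0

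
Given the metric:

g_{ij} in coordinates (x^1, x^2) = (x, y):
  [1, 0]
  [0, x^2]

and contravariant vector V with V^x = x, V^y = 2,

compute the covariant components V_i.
V_i = g_{ij} V^j:
V_x = (1)(x) + (0)(2) = x
V_y = (0)(x) + (x^2)(2) = 2*x^2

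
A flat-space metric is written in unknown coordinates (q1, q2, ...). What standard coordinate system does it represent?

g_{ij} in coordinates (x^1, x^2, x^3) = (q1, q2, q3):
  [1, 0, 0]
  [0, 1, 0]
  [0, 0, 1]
All components are constant and the metric is the identity, i.e. orthonormal rectilinear coordinates.
Cartesian (3D) coordinates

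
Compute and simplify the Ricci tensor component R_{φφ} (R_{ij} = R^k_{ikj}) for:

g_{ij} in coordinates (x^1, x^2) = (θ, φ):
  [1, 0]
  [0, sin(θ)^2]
Non-zero Christoffel symbols (Γ^k_{ij} = Γ^k_{ji}):
Γ^θ_{φ φ} = -sin(2*θ)/2
Γ^φ_{θ φ} = 1/tan(θ)
R^θ_{φ θ φ} = ∂_θ Γ^θ_{φ φ} - ∂_φ Γ^θ_{φ θ} + Γ^θ_{θ m} Γ^m_{φ φ} - Γ^θ_{φ m} Γ^m_{φ θ}
  = (-cos(2*θ)) - (0) + (0) - (-cos(θ)^2) = sin(θ)^2
R^φ_{φ φ φ} = 0 (a repeated index in an antisymmetric pair)
R_{φφ} = R^θ_{φ θ φ} + R^φ_{φ φ φ} = (sin(θ)^2) + (0) = sin(θ)^2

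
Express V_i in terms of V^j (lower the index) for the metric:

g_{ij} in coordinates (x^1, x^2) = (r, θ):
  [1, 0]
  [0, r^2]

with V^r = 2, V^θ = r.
V_i = g_{ij} V^j:
V_r = (1)(2) + (0)(r) = 2
V_θ = (0)(2) + (r^2)(r) = r^3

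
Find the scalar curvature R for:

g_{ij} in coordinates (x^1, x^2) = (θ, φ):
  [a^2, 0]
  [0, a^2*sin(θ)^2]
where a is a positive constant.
Non-zero Christoffel symbols (Γ^k_{ij} = Γ^k_{ji}):
Γ^θ_{φ φ} = -sin(2*θ)/2
Γ^φ_{θ φ} = 1/tan(θ)
Ricci tensor (R_{ij} = R^k_{ikj}): R_{θθ} = 1, R_{θφ} = 0, R_{φφ} = sin(θ)^2
Inverse metric: g^{θθ} = 1/a^2, g^{φφ} = 1/(a^2*sin(θ)^2)
R = g^{ij} R_{ij} = (1/a^2)(1) + (1/(a^2*sin(θ)^2))(sin(θ)^2) = 2/a^2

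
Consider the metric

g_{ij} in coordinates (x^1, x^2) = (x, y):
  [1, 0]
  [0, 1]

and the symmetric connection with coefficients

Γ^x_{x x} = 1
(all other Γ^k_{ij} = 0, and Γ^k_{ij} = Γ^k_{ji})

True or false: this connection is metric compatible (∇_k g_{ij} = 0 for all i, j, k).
Using ∇_k g_{ij} = ∂_k g_{ij} - Γ^m_{ki} g_{mj} - Γ^m_{kj} g_{im}:
∇_x g_{xx} = (0) - (1) - (1) = -2 ≠ 0
So the connection is not metric compatible (it is not the Levi-Civita connection).
False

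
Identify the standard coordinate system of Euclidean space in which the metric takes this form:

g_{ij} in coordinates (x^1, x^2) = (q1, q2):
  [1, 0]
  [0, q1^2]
The line element ds^2 = dq1^2 + q1^2 dq2^2 is dr^2 + r^2 dθ^2 with q1 = r, q2 = θ.
polar coordinates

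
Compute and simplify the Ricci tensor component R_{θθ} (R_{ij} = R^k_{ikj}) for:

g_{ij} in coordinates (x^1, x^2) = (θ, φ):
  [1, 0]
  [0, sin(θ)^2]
Non-zero Christoffel symbols (Γ^k_{ij} = Γ^k_{ji}):
Γ^θ_{φ φ} = -sin(2*θ)/2
Γ^φ_{θ φ} = 1/tan(θ)
R^θ_{θ θ θ} = 0 (a repeated index in an antisymmetric pair)
R^φ_{θ φ θ} = ∂_φ Γ^φ_{θ θ} - ∂_θ Γ^φ_{θ φ} + Γ^φ_{φ m} Γ^m_{θ θ} - Γ^φ_{θ m} Γ^m_{θ φ}
  = (0) - (-1/sin(θ)^2) + (0) - (1/tan(θ)^2) = 1
R_{θθ} = R^θ_{θ θ θ} + R^φ_{θ φ θ} = (0) + (1) = 1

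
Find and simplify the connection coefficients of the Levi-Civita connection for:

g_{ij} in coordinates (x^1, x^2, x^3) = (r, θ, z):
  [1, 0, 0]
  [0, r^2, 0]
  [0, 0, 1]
Using Γ^k_{ij} = (1/2) g^{km} (∂_i g_{mj} + ∂_j g_{mi} - ∂_m g_{ij}); the metric is diagonal, so only the m = k term contributes.
Non-zero symbols (using the symmetry Γ^k_{ij} = Γ^k_{ji}):
Γ^r_{θ θ} = (1/2) g^{rr} (∂_θ g_{rθ} + ∂_θ g_{rθ} - ∂_r g_{θθ}) = (1/2)(1)((0) + (0) - (2*r)) = -r
Γ^θ_{r θ} = (1/2) g^{θθ} (∂_r g_{θθ} + ∂_θ g_{θr} - ∂_θ g_{rθ}) = (1/2)(1/r^2)((2*r) + (0) - (0)) = 1/r
All other Christoffel symbols are zero.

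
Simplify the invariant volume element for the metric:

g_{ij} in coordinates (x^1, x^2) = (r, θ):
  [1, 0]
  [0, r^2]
det(g) = r^2
√|det(g)| = r
Volume element: dV = r dr dθ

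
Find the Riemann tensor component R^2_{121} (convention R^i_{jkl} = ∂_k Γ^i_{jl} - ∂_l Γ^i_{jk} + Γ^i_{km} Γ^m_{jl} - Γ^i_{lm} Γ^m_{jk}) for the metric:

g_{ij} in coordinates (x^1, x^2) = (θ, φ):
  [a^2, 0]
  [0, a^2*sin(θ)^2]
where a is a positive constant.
Non-zero Christoffel symbols (Γ^k_{ij} = Γ^k_{ji}):
Γ^θ_{φ φ} = -sin(2*θ)/2
Γ^φ_{θ φ} = 1/tan(θ)
R^φ_{θ φ θ} = ∂_φ Γ^φ_{θ θ} - ∂_θ Γ^φ_{θ φ} + Γ^φ_{φ m} Γ^m_{θ θ} - Γ^φ_{θ m} Γ^m_{θ φ}
  = (0) - (-1/sin(θ)^2) + (0) - (1/tan(θ)^2) = 1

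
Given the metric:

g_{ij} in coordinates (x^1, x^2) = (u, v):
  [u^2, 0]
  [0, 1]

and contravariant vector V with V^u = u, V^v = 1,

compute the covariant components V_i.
V_i = g_{ij} V^j:
V_u = (u^2)(u) + (0)(1) = u^3
V_v = (0)(u) + (1)(1) = 1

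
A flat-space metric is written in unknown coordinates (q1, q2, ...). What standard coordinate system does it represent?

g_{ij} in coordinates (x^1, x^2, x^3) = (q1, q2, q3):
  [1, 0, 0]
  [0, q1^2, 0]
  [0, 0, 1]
The line element ds^2 = dq1^2 + q1^2 dq2^2 + dq3^2 is dr^2 + r^2 dθ^2 + dz^2 with q1 = r, q2 = θ, q3 = z.
cylindrical coordinates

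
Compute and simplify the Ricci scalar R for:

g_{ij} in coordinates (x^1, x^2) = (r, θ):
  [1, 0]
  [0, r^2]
Non-zero Christoffel symbols (Γ^k_{ij} = Γ^k_{ji}):
Γ^r_{θ θ} = -r
Γ^θ_{r θ} = 1/r
Ricci tensor (R_{ij} = R^k_{ikj}): R_{rr} = 0, R_{rθ} = 0, R_{θθ} = 0
Inverse metric: g^{rr} = 1, g^{θθ} = 1/r^2
R = g^{ij} R_{ij} = (1)(0) + (1/r^2)(0) = 0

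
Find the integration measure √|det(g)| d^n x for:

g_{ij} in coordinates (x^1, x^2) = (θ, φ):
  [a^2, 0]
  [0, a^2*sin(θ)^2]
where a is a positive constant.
det(g) = a^4*sin(θ)^2
√|det(g)| = a^2*sin(θ) (taking 0 < θ < π so that |sin(θ)| = sin(θ))
Volume element: dV = a^2*sin(θ) dθ dφ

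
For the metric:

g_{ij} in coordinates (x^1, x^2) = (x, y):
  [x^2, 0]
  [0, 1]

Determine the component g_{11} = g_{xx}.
With x^1 = x, x^2 = y, g_{11} = g_{xx} is the row-1, column-1 entry of the matrix.
g_{11} = x^2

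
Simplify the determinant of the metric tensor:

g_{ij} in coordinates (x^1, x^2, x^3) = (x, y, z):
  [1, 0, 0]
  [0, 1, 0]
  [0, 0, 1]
Diagonal metric: det(g) = g_{11}·g_{22}·g_{33}
= (1)·(1)·(1)
det(g) = 1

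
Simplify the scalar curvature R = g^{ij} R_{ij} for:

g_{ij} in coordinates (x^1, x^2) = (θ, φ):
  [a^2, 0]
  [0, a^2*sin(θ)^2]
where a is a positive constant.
Non-zero Christoffel symbols (Γ^k_{ij} = Γ^k_{ji}):
Γ^θ_{φ φ} = -sin(2*θ)/2
Γ^φ_{θ φ} = 1/tan(θ)
Ricci tensor (R_{ij} = R^k_{ikj}): R_{θθ} = 1, R_{θφ} = 0, R_{φφ} = sin(θ)^2
Inverse metric: g^{θθ} = 1/a^2, g^{φφ} = 1/(a^2*sin(θ)^2)
R = g^{ij} R_{ij} = (1/a^2)(1) + (1/(a^2*sin(θ)^2))(sin(θ)^2) = 2/a^2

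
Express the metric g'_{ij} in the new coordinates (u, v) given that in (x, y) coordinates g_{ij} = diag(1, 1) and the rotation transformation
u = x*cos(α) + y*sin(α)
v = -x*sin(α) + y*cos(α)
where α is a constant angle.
Invert the transformation: x = u*cos(α) - v*sin(α), y = u*sin(α) + v*cos(α)
g'_{ij} = (∂x^k/∂x'^i)(∂x^l/∂x'^j) g_{kl}; with g_{kl} = δ_{kl} this is Σ_k (∂x^k/∂x'^i)(∂x^k/∂x'^j).
Jacobian: ∂x/∂u = cos(α), ∂x/∂v = -sin(α), ∂y/∂u = sin(α), ∂y/∂v = cos(α)
g'_{uu} = (cos(α))(cos(α)) + (sin(α))(sin(α)) = 1
g'_{uv} = (cos(α))(-sin(α)) + (sin(α))(cos(α)) = 0
g'_{vv} = (-sin(α))(-sin(α)) + (cos(α))(cos(α)) = 1
g'_{ij} = diag(1, 1)
The Euclidean metric is invariant under rotations.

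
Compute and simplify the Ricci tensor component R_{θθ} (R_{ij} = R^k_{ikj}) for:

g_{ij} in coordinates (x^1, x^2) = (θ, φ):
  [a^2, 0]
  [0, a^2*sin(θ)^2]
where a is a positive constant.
Non-zero Christoffel symbols (Γ^k_{ij} = Γ^k_{ji}):
Γ^θ_{φ φ} = -sin(2*θ)/2
Γ^φ_{θ φ} = 1/tan(θ)
R^θ_{θ θ θ} = 0 (a repeated index in an antisymmetric pair)
R^φ_{θ φ θ} = ∂_φ Γ^φ_{θ θ} - ∂_θ Γ^φ_{θ φ} + Γ^φ_{φ m} Γ^m_{θ θ} - Γ^φ_{θ m} Γ^m_{θ φ}
  = (0) - (-1/sin(θ)^2) + (0) - (1/tan(θ)^2) = 1
R_{θθ} = R^θ_{θ θ θ} + R^φ_{θ φ θ} = (0) + (1) = 1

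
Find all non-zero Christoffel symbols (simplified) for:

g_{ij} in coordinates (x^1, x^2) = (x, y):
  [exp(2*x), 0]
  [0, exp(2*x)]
Using Γ^k_{ij} = (1/2) g^{km} (∂_i g_{mj} + ∂_j g_{mi} - ∂_m g_{ij}); the metric is diagonal, so only the m = k term contributes.
Non-zero symbols (using the symmetry Γ^k_{ij} = Γ^k_{ji}):
Γ^x_{x x} = (1/2) g^{xx} (∂_x g_{xx} + ∂_x g_{xx} - ∂_x g_{xx}) = (1/2)(exp(-2*x))((2*exp(2*x)) + (2*exp(2*x)) - (2*exp(2*x))) = 1
Γ^x_{y y} = (1/2) g^{xx} (∂_y g_{xy} + ∂_y g_{xy} - ∂_x g_{yy}) = (1/2)(exp(-2*x))((0) + (0) - (2*exp(2*x))) = -1
Γ^y_{x y} = (1/2) g^{yy} (∂_x g_{yy} + ∂_y g_{yx} - ∂_y g_{xy}) = (1/2)(exp(-2*x))((2*exp(2*x)) + (0) - (0)) = 1
All other Christoffel symbols are zero.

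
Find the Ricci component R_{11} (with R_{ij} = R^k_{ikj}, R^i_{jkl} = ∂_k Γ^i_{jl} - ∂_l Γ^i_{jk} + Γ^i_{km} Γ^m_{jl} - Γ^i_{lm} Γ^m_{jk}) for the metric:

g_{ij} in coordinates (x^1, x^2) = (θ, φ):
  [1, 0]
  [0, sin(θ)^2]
Non-zero Christoffel symbols (Γ^k_{ij} = Γ^k_{ji}):
Γ^θ_{φ φ} = -sin(2*θ)/2
Γ^φ_{θ φ} = 1/tan(θ)
R^θ_{θ θ θ} = 0 (a repeated index in an antisymmetric pair)
R^φ_{θ φ θ} = ∂_φ Γ^φ_{θ θ} - ∂_θ Γ^φ_{θ φ} + Γ^φ_{φ m} Γ^m_{θ θ} - Γ^φ_{θ m} Γ^m_{θ φ}
  = (0) - (-1/sin(θ)^2) + (0) - (1/tan(θ)^2) = 1
R_{θθ} = R^θ_{θ θ θ} + R^φ_{θ φ θ} = (0) + (1) = 1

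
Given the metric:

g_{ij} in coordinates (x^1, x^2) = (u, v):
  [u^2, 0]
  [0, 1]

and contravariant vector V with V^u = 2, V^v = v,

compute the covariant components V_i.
V_i = g_{ij} V^j:
V_u = (u^2)(2) + (0)(v) = 2*u^2
V_v = (0)(2) + (1)(v) = v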